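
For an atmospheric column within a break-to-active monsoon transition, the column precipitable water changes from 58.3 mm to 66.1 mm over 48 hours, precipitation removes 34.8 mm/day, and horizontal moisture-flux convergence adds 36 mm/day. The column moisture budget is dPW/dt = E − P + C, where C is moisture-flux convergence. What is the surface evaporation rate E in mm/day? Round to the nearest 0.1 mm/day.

E ≈ 2.7 mm/day

dPW/dt = (66.1 − 58.3) mm / (48/24 day) = +3.900 mm/day.
E = dPW/dt + P − C = (+3.900) + 34.8 − (36) = 2.7 mm/day.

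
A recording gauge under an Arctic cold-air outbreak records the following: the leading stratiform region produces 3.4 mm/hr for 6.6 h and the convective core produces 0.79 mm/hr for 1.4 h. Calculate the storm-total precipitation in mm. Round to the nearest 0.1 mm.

Total = Σ Rᵢ Δtᵢ = 3.4 × 6.6 + 0.79 × 1.4
      = 22.44 + 1.106 = 23.5 mm.

total ≈ 23.5 mm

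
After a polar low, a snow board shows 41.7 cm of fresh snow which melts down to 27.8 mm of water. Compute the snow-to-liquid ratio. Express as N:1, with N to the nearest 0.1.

Ratio = snow depth / SWE = 417 mm / 27.8 mm = 15.0, i.e. 15.0:1.

ratio ≈ 15.0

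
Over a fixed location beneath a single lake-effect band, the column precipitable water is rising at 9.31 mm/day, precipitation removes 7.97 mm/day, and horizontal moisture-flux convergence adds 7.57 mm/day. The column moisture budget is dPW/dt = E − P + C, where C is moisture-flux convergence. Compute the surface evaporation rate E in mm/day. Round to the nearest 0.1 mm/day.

E ≈ 9.7 mm/day

dPW/dt = +9.31 mm/day.
E = dPW/dt + P − C = (+9.31) + 7.97 − (7.57) = 9.7 mm/day.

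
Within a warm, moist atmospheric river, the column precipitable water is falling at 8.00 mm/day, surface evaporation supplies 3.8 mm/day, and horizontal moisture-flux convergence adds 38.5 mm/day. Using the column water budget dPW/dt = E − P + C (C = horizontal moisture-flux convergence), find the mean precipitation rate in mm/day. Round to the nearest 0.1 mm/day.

dPW/dt = -8.00 mm/day.
P = E + C − dPW/dt = 3.8 + (38.5) − (-8.00) = 50.3 mm/day.

P ≈ 50.3 mm/day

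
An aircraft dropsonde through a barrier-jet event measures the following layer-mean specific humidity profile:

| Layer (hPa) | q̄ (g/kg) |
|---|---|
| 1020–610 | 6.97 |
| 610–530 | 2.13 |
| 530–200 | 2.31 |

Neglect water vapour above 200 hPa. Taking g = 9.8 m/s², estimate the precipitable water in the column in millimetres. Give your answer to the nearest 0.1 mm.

Precipitable water is the column-integrated vapour mass per unit area: PW = (1/g) Σ q̄ Δp, with q in kg/kg and Δp in Pa (1 kg/m² of water = 1 mm).
Layer 1020–610 hPa: Δp = 410 hPa = 41000 Pa, q̄ = 0.00697 kg/kg → 0.00697 × 41000 / 9.8 = 29.16 mm
Layer 610–530 hPa: Δp = 80 hPa = 8000 Pa, q̄ = 0.00213 kg/kg → 0.00213 × 8000 / 9.8 = 1.74 mm
Layer 530–200 hPa: Δp = 330 hPa = 33000 Pa, q̄ = 0.00231 kg/kg → 0.00231 × 33000 / 9.8 = 7.78 mm
PW = 29.16 + 1.74 + 7.78 = 38.68 ≈ 38.7 mm.

PW ≈ 38.7 mm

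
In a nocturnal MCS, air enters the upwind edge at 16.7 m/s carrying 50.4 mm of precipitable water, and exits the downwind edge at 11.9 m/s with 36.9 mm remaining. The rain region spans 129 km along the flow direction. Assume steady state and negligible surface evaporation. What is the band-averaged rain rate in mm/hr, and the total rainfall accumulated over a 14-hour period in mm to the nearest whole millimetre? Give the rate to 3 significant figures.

R ≈ 11.2 mm/hr; total ≈ 157 mm

Column moisture flux per unit crosswind length is F = V × PW.
Inflow: F_in = 16.7 × 50.4 = 841.68 mm·m/s
Outflow: F_out = 11.9 × 36.9 = 439.11 mm·m/s
Steady-state rate R = (F_in − F_out)/L = (841.68 − 439.11) / 129000 m = 3.121e-03 mm/s.
R = 3.121e-03 × 3600 = 11.2 mm/hr.
Over 14 h: total = 11.2 × 14 = 156.8 ≈ 157 mm.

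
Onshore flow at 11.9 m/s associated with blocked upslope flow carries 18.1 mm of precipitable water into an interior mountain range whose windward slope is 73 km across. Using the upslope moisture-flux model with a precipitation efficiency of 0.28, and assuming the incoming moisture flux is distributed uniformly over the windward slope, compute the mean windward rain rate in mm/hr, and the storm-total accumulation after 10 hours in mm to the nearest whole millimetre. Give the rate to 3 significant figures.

R ≈ 2.97 mm/hr; total ≈ 30 mm

Incoming column moisture flux per unit ridge length: F = V × PW = 11.9 × 18.1 = 215.39 mm·m/s.
Spread over the 73 km slope with efficiency ε = 0.28: R = ε·F/W = 0.28 × 215.39 / 73000 m = 8.262e-04 mm/s.
R = 8.262e-04 × 3600 = 2.97 mm/hr.
Over 10 h: total = 2.97 × 10 = 29.7 ≈ 30 mm.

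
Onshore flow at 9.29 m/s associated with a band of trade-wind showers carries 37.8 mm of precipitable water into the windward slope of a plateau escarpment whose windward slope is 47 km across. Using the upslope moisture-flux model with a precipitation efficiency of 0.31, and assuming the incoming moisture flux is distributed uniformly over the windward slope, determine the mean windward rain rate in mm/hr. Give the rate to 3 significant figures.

Incoming column moisture flux per unit ridge length: F = V × PW = 9.29 × 37.8 = 351.162 mm·m/s.
Spread over the 47 km slope with efficiency ε = 0.31: R = ε·F/W = 0.31 × 351.162 / 47000 m = 2.316e-03 mm/s.
R = 2.316e-03 × 3600 = 8.34 mm/hr.

R ≈ 8.34 mm/hr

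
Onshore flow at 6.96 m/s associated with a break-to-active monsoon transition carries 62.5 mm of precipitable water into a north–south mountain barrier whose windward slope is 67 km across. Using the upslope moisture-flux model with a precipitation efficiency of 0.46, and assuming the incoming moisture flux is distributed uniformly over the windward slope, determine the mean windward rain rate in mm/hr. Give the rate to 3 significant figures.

Incoming column moisture flux per unit ridge length: F = V × PW = 6.96 × 62.5 = 435 mm·m/s.
Spread over the 67 km slope with efficiency ε = 0.46: R = ε·F/W = 0.46 × 435 / 67000 m = 2.987e-03 mm/s.
R = 2.987e-03 × 3600 = 10.8 mm/hr.

R ≈ 10.8 mm/hr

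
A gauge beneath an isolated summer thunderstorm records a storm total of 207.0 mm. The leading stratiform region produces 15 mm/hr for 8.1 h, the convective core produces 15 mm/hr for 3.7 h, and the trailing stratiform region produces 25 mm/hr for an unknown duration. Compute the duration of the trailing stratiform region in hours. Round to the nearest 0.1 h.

duration ≈ 1.2 h

Known phases: 15 × 8.1 + 15 × 3.7 = 121.5 + 55.5 = 177 mm.
Remaining depth = 207.0 − 177 = 30 mm.
Duration = 30 / 25 = 1.2 h.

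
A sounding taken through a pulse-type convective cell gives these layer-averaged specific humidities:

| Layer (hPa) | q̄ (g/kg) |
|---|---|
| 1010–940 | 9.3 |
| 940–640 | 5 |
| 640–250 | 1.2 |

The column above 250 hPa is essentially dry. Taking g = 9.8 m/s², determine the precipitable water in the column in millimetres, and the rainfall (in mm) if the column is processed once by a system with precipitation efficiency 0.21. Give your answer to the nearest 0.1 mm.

PW ≈ 26.7 mm; rainfall ≈ 5.6 mm

Precipitable water is the column-integrated vapour mass per unit area: PW = (1/g) Σ q̄ Δp, with q in kg/kg and Δp in Pa (1 kg/m² of water = 1 mm).
Layer 1010–940 hPa: Δp = 70 hPa = 7000 Pa, q̄ = 0.0093 kg/kg → 0.0093 × 7000 / 9.8 = 6.64 mm
Layer 940–640 hPa: Δp = 300 hPa = 30000 Pa, q̄ = 0.005 kg/kg → 0.005 × 30000 / 9.8 = 15.31 mm
Layer 640–250 hPa: Δp = 390 hPa = 39000 Pa, q̄ = 0.0012 kg/kg → 0.0012 × 39000 / 9.8 = 4.78 mm
PW = 6.64 + 15.31 + 4.78 = 26.73 ≈ 26.7 mm.
Rainfall = ε × PW = 0.21 × 26.7 = 5.6 mm.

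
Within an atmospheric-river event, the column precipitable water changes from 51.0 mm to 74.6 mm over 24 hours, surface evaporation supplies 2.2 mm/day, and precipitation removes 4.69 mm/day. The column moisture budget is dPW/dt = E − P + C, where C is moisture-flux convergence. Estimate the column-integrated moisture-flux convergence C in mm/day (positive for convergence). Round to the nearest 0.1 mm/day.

C ≈ 26.1 mm/day

dPW/dt = (74.6 − 51.0) mm / (24/24 day) = +23.600 mm/day.
C = dPW/dt − E + P = (+23.600) − 2.2 + 4.69 = 26.1 mm/day.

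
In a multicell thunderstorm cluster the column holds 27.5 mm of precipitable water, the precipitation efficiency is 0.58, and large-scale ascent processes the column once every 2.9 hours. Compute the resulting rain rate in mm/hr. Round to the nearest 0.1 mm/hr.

Each overturning extracts ε × PW = 0.58 × 27.5 = 15.95 mm.
Rate = ε·PW / τ = 15.95 / 2.9 h = 5.5 mm/hr.

R ≈ 5.5 mm/hr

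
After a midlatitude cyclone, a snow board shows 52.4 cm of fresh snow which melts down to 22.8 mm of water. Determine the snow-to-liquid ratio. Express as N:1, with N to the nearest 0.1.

Ratio = snow depth / SWE = 524 mm / 22.8 mm = 23.0, i.e. 23.0:1.

ratio ≈ 23.0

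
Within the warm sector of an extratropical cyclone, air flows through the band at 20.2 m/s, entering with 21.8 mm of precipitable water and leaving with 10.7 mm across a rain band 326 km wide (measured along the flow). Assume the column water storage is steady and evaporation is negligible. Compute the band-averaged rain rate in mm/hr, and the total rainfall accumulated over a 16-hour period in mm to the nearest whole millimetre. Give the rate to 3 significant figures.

R ≈ 2.48 mm/hr; total ≈ 40 mm

Column moisture flux per unit crosswind length is F = V × PW.
Inflow: F_in = 20.2 × 21.8 = 440.36 mm·m/s
Outflow: F_out = 20.2 × 10.7 = 216.14 mm·m/s
Steady-state rate R = (F_in − F_out)/L = (440.36 − 216.14) / 326000 m = 6.878e-04 mm/s.
R = 6.878e-04 × 3600 = 2.48 mm/hr.
Over 16 h: total = 2.48 × 16 = 39.68 ≈ 40 mm.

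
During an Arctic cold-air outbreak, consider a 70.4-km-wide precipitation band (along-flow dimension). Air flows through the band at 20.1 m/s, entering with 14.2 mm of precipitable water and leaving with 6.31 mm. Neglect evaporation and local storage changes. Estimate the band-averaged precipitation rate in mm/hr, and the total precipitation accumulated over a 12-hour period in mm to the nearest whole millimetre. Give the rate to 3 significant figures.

R ≈ 8.11 mm/hr; total ≈ 97 mm

Column moisture flux per unit crosswind length is F = V × PW.
Inflow: F_in = 20.1 × 14.2 = 285.42 mm·m/s
Outflow: F_out = 20.1 × 6.31 = 126.831 mm·m/s
Steady-state rate R = (F_in − F_out)/L = (285.42 − 126.831) / 70400 m = 2.253e-03 mm/s.
R = 2.253e-03 × 3600 = 8.11 mm/hr.
Over 12 h: total = 8.11 × 12 = 97.32 ≈ 97 mm.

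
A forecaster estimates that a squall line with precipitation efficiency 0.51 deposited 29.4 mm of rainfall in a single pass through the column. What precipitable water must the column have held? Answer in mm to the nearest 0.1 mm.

PW ≈ 57.6 mm

PW = rainfall / ε = 29.4 / 0.51 = 57.6 mm.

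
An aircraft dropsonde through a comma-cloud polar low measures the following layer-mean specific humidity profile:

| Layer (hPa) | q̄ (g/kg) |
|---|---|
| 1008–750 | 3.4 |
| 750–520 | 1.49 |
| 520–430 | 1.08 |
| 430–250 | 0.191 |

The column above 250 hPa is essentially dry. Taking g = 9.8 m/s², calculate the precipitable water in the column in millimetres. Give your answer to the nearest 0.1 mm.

Precipitable water is the column-integrated vapour mass per unit area: PW = (1/g) Σ q̄ Δp, with q in kg/kg and Δp in Pa (1 kg/m² of water = 1 mm).
Layer 1008–750 hPa: Δp = 258 hPa = 25800 Pa, q̄ = 0.0034 kg/kg → 0.0034 × 25800 / 9.8 = 8.95 mm
Layer 750–520 hPa: Δp = 230 hPa = 23000 Pa, q̄ = 0.00149 kg/kg → 0.00149 × 23000 / 9.8 = 3.50 mm
Layer 520–430 hPa: Δp = 90 hPa = 9000 Pa, q̄ = 0.00108 kg/kg → 0.00108 × 9000 / 9.8 = 0.99 mm
Layer 430–250 hPa: Δp = 180 hPa = 18000 Pa, q̄ = 0.000191 kg/kg → 0.000191 × 18000 / 9.8 = 0.35 mm
PW = 8.95 + 3.50 + 0.99 + 0.35 = 13.79 ≈ 13.8 mm.

PW ≈ 13.8 mm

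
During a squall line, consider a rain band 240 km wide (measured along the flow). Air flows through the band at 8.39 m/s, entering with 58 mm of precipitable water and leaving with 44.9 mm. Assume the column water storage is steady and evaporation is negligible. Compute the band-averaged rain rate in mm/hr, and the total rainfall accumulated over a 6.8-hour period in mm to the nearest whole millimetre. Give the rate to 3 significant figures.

R ≈ 1.65 mm/hr; total ≈ 11 mm

Column moisture flux per unit crosswind length is F = V × PW.
Inflow: F_in = 8.39 × 58 = 486.62 mm·m/s
Outflow: F_out = 8.39 × 44.9 = 376.711 mm·m/s
Steady-state rate R = (F_in − F_out)/L = (486.62 − 376.711) / 240000 m = 4.580e-04 mm/s.
R = 4.580e-04 × 3600 = 1.65 mm/hr.
Over 6.8 h: total = 1.65 × 6.8 = 11.22 ≈ 11 mm.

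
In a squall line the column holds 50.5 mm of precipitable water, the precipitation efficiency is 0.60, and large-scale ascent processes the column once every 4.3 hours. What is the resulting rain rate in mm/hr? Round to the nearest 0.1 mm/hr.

Each overturning extracts ε × PW = 0.60 × 50.5 = 30.3 mm.
Rate = ε·PW / τ = 30.3 / 4.3 h = 7.0 mm/hr.

R ≈ 7.0 mm/hr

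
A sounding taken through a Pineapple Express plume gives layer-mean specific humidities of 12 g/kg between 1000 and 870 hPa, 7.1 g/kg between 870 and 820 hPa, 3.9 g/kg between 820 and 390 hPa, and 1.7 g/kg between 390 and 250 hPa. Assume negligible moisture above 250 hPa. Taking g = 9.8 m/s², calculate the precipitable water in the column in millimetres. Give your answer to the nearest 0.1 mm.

PW ≈ 39.1 mm

Precipitable water is the column-integrated vapour mass per unit area: PW = (1/g) Σ q̄ Δp, with q in kg/kg and Δp in Pa (1 kg/m² of water = 1 mm).
Layer 1000–870 hPa: Δp = 130 hPa = 13000 Pa, q̄ = 0.012 kg/kg → 0.012 × 13000 / 9.8 = 15.92 mm
Layer 870–820 hPa: Δp = 50 hPa = 5000 Pa, q̄ = 0.0071 kg/kg → 0.0071 × 5000 / 9.8 = 3.62 mm
Layer 820–390 hPa: Δp = 430 hPa = 43000 Pa, q̄ = 0.0039 kg/kg → 0.0039 × 43000 / 9.8 = 17.11 mm
Layer 390–250 hPa: Δp = 140 hPa = 14000 Pa, q̄ = 0.0017 kg/kg → 0.0017 × 14000 / 9.8 = 2.43 mm
PW = 15.92 + 3.62 + 17.11 + 2.43 = 39.08 ≈ 39.1 mm.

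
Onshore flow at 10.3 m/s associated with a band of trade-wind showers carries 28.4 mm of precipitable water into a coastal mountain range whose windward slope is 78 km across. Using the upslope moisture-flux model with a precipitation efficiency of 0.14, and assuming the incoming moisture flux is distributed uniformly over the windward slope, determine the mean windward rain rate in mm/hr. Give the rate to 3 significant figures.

Incoming column moisture flux per unit ridge length: F = V × PW = 10.3 × 28.4 = 292.52 mm·m/s.
Spread over the 78 km slope with efficiency ε = 0.14: R = ε·F/W = 0.14 × 292.52 / 78000 m = 5.250e-04 mm/s.
R = 5.250e-04 × 3600 = 1.89 mm/hr.

R ≈ 1.89 mm/hr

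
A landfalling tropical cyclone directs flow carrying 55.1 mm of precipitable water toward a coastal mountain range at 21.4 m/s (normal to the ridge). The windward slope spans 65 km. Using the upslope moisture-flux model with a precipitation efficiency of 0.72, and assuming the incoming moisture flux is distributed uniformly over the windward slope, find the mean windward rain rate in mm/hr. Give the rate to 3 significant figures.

R ≈ 47.0 mm/hr

Incoming column moisture flux per unit ridge length: F = V × PW = 21.4 × 55.1 = 1179.14 mm·m/s.
Spread over the 65 km slope with efficiency ε = 0.72: R = ε·F/W = 0.72 × 1179.14 / 65000 m = 1.306e-02 mm/s.
R = 1.306e-02 × 3600 = 47.0 mm/hr.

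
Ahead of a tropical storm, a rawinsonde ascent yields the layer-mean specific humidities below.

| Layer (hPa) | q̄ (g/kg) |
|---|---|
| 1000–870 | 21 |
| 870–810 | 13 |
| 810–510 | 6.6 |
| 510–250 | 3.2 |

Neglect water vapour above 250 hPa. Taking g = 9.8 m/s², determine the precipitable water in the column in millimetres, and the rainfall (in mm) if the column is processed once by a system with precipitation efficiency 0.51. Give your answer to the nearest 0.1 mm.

PW ≈ 64.5 mm; rainfall ≈ 32.9 mm

Precipitable water is the column-integrated vapour mass per unit area: PW = (1/g) Σ q̄ Δp, with q in kg/kg and Δp in Pa (1 kg/m² of water = 1 mm).
Layer 1000–870 hPa: Δp = 130 hPa = 13000 Pa, q̄ = 0.021 kg/kg → 0.021 × 13000 / 9.8 = 27.86 mm
Layer 870–810 hPa: Δp = 60 hPa = 6000 Pa, q̄ = 0.013 kg/kg → 0.013 × 6000 / 9.8 = 7.96 mm
Layer 810–510 hPa: Δp = 300 hPa = 30000 Pa, q̄ = 0.0066 kg/kg → 0.0066 × 30000 / 9.8 = 20.20 mm
Layer 510–250 hPa: Δp = 260 hPa = 26000 Pa, q̄ = 0.0032 kg/kg → 0.0032 × 26000 / 9.8 = 8.49 mm
PW = 27.86 + 7.96 + 20.20 + 8.49 = 64.51 ≈ 64.5 mm.
Rainfall = ε × PW = 0.51 × 64.5 = 32.9 mm.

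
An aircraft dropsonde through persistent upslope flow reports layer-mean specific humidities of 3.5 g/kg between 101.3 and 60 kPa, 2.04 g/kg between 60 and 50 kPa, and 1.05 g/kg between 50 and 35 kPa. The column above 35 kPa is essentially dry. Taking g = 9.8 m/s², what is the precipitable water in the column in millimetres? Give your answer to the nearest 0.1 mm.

Precipitable water is the column-integrated vapour mass per unit area: PW = (1/g) Σ q̄ Δp, with q in kg/kg and Δp in Pa (1 kg/m² of water = 1 mm).
Layer 101.3–60 kPa: Δp = 413 hPa = 41300 Pa, q̄ = 0.0035 kg/kg → 0.0035 × 41300 / 9.8 = 14.75 mm
Layer 60–50 kPa: Δp = 100 hPa = 10000 Pa, q̄ = 0.00204 kg/kg → 0.00204 × 10000 / 9.8 = 2.08 mm
Layer 50–35 kPa: Δp = 150 hPa = 15000 Pa, q̄ = 0.00105 kg/kg → 0.00105 × 15000 / 9.8 = 1.61 mm
PW = 14.75 + 2.08 + 1.61 = 18.44 ≈ 18.4 mm.

PW ≈ 18.4 mm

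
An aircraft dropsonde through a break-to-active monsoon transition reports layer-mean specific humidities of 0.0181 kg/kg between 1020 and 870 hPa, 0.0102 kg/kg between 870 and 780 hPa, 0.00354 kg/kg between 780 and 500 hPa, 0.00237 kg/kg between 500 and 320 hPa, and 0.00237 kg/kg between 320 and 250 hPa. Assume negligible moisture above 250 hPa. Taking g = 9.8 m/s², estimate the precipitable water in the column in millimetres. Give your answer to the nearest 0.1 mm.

Precipitable water is the column-integrated vapour mass per unit area: PW = (1/g) Σ q̄ Δp, with q in kg/kg and Δp in Pa (1 kg/m² of water = 1 mm).
Layer 1020–870 hPa: Δp = 150 hPa = 15000 Pa, q̄ = 0.0181 kg/kg → 0.0181 × 15000 / 9.8 = 27.70 mm
Layer 870–780 hPa: Δp = 90 hPa = 9000 Pa, q̄ = 0.0102 kg/kg → 0.0102 × 9000 / 9.8 = 9.37 mm
Layer 780–500 hPa: Δp = 280 hPa = 28000 Pa, q̄ = 0.00354 kg/kg → 0.00354 × 28000 / 9.8 = 10.11 mm
Layer 500–320 hPa: Δp = 180 hPa = 18000 Pa, q̄ = 0.00237 kg/kg → 0.00237 × 18000 / 9.8 = 4.35 mm
Layer 320–250 hPa: Δp = 70 hPa = 7000 Pa, q̄ = 0.00237 kg/kg → 0.00237 × 7000 / 9.8 = 1.69 mm
PW = 27.70 + 9.37 + 10.11 + 4.35 + 1.69 = 53.22 ≈ 53.2 mm.

PW ≈ 53.2 mm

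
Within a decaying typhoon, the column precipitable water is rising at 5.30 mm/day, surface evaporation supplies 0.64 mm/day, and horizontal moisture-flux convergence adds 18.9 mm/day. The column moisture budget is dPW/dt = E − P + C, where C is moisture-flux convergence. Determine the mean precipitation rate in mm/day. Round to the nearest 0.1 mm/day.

P ≈ 14.2 mm/day

dPW/dt = +5.30 mm/day.
P = E + C − dPW/dt = 0.64 + (18.9) − (+5.30) = 14.2 mm/day.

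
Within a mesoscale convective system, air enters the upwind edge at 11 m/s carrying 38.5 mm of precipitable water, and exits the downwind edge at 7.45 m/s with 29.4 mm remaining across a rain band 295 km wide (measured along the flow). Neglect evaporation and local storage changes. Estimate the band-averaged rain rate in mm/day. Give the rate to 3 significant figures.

R ≈ 59.9 mm/day

Column moisture flux per unit crosswind length is F = V × PW.
Inflow: F_in = 11 × 38.5 = 423.5 mm·m/s
Outflow: F_out = 7.45 × 29.4 = 219.03 mm·m/s
Steady-state rate R = (F_in − F_out)/L = (423.5 − 219.03) / 295000 m = 6.931e-04 mm/s.
R = 6.931e-04 × 3600 × 24 = 59.9 mm/day.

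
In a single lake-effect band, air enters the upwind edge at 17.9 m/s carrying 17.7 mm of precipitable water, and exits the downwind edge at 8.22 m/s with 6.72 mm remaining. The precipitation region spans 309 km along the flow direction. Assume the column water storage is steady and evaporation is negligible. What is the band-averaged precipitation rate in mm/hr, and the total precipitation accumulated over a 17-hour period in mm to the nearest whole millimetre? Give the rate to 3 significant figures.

R ≈ 3.05 mm/hr; total ≈ 52 mm

Column moisture flux per unit crosswind length is F = V × PW.
Inflow: F_in = 17.9 × 17.7 = 316.83 mm·m/s
Outflow: F_out = 8.22 × 6.72 = 55.2384 mm·m/s
Steady-state rate R = (F_in − F_out)/L = (316.83 − 55.2384) / 309000 m = 8.466e-04 mm/s.
R = 8.466e-04 × 3600 = 3.05 mm/hr.
Over 17 h: total = 3.05 × 17 = 51.85 ≈ 52 mm.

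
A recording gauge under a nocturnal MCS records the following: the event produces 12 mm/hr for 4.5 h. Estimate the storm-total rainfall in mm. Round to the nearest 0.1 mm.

total ≈ 54.0 mm

Total = Σ Rᵢ Δtᵢ = 12 × 4.5
      = 54 = 54.0 mm.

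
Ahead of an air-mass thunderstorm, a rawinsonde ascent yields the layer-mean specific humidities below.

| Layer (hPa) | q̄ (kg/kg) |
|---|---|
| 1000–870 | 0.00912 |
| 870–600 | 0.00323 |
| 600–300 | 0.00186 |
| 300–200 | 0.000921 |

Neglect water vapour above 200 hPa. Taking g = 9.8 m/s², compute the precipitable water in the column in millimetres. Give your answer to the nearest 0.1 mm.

Precipitable water is the column-integrated vapour mass per unit area: PW = (1/g) Σ q̄ Δp, with q in kg/kg and Δp in Pa (1 kg/m² of water = 1 mm).
Layer 1000–870 hPa: Δp = 130 hPa = 13000 Pa, q̄ = 0.00912 kg/kg → 0.00912 × 13000 / 9.8 = 12.10 mm
Layer 870–600 hPa: Δp = 270 hPa = 27000 Pa, q̄ = 0.00323 kg/kg → 0.00323 × 27000 / 9.8 = 8.90 mm
Layer 600–300 hPa: Δp = 300 hPa = 30000 Pa, q̄ = 0.00186 kg/kg → 0.00186 × 30000 / 9.8 = 5.69 mm
Layer 300–200 hPa: Δp = 100 hPa = 10000 Pa, q̄ = 0.000921 kg/kg → 0.000921 × 10000 / 9.8 = 0.94 mm
PW = 12.10 + 8.90 + 5.69 + 0.94 = 27.63 ≈ 27.6 mm.

PW ≈ 27.6 mm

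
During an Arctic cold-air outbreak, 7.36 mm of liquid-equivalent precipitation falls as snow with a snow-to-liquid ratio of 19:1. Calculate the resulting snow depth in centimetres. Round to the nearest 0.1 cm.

Snow depth = liquid × ratio = 7.36 mm × 19 = 139.84 mm = 14.0 cm.

snow depth ≈ 14.0 cm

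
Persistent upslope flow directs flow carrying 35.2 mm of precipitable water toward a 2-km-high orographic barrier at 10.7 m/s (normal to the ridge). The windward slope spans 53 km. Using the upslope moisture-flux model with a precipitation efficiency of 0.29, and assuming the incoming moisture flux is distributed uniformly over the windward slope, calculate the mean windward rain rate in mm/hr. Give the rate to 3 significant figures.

Incoming column moisture flux per unit ridge length: F = V × PW = 10.7 × 35.2 = 376.64 mm·m/s.
Spread over the 53 km slope with efficiency ε = 0.29: R = ε·F/W = 0.29 × 376.64 / 53000 m = 2.061e-03 mm/s.
R = 2.061e-03 × 3600 = 7.42 mm/hr.

R ≈ 7.42 mm/hr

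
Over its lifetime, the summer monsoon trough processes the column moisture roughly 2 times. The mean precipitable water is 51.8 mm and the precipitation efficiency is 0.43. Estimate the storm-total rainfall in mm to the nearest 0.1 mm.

Each cycle deposits ε × PW = 0.43 × 51.8 = 22.274 mm.
Over 2 cycles: 2 × 22.274 = 44.5 mm.

rainfall ≈ 44.5 mm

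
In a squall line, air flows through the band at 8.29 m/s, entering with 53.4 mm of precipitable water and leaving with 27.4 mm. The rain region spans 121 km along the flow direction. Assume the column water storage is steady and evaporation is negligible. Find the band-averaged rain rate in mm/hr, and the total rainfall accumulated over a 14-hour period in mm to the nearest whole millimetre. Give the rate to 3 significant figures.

R ≈ 6.41 mm/hr; total ≈ 90 mm

Column moisture flux per unit crosswind length is F = V × PW.
Inflow: F_in = 8.29 × 53.4 = 442.686 mm·m/s
Outflow: F_out = 8.29 × 27.4 = 227.146 mm·m/s
Steady-state rate R = (F_in − F_out)/L = (442.686 − 227.146) / 121000 m = 1.781e-03 mm/s.
R = 1.781e-03 × 3600 = 6.41 mm/hr.
Over 14 h: total = 6.41 × 14 = 89.74 ≈ 90 mm.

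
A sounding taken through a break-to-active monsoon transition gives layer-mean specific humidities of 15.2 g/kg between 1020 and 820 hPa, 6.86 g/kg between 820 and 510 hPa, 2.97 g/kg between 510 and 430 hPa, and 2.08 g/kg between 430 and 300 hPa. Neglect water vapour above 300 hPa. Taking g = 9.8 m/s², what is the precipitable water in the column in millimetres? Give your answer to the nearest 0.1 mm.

Precipitable water is the column-integrated vapour mass per unit area: PW = (1/g) Σ q̄ Δp, with q in kg/kg and Δp in Pa (1 kg/m² of water = 1 mm).
Layer 1020–820 hPa: Δp = 200 hPa = 20000 Pa, q̄ = 0.0152 kg/kg → 0.0152 × 20000 / 9.8 = 31.02 mm
Layer 820–510 hPa: Δp = 310 hPa = 31000 Pa, q̄ = 0.00686 kg/kg → 0.00686 × 31000 / 9.8 = 21.70 mm
Layer 510–430 hPa: Δp = 80 hPa = 8000 Pa, q̄ = 0.00297 kg/kg → 0.00297 × 8000 / 9.8 = 2.42 mm
Layer 430–300 hPa: Δp = 130 hPa = 13000 Pa, q̄ = 0.00208 kg/kg → 0.00208 × 13000 / 9.8 = 2.76 mm
PW = 31.02 + 21.70 + 2.42 + 2.76 = 57.90 ≈ 57.9 mm.

PW ≈ 57.9 mm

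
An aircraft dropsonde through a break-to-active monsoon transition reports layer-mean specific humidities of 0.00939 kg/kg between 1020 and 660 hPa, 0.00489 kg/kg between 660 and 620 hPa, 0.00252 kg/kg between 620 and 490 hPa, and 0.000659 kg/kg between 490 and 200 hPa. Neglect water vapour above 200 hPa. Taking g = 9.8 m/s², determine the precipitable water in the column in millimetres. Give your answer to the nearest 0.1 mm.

PW ≈ 41.8 mm

Precipitable water is the column-integrated vapour mass per unit area: PW = (1/g) Σ q̄ Δp, with q in kg/kg and Δp in Pa (1 kg/m² of water = 1 mm).
Layer 1020–660 hPa: Δp = 360 hPa = 36000 Pa, q̄ = 0.00939 kg/kg → 0.00939 × 36000 / 9.8 = 34.49 mm
Layer 660–620 hPa: Δp = 40 hPa = 4000 Pa, q̄ = 0.00489 kg/kg → 0.00489 × 4000 / 9.8 = 2.00 mm
Layer 620–490 hPa: Δp = 130 hPa = 13000 Pa, q̄ = 0.00252 kg/kg → 0.00252 × 13000 / 9.8 = 3.34 mm
Layer 490–200 hPa: Δp = 290 hPa = 29000 Pa, q̄ = 0.000659 kg/kg → 0.000659 × 29000 / 9.8 = 1.95 mm
PW = 34.49 + 2.00 + 3.34 + 1.95 = 41.78 ≈ 41.8 mm.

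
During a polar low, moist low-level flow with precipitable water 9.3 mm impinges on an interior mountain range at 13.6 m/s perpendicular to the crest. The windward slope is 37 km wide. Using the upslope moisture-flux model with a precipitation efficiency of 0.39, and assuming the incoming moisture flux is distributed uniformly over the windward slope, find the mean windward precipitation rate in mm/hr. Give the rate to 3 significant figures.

Incoming column moisture flux per unit ridge length: F = V × PW = 13.6 × 9.3 = 126.48 mm·m/s.
Spread over the 37 km slope with efficiency ε = 0.39: R = ε·F/W = 0.39 × 126.48 / 37000 m = 1.333e-03 mm/s.
R = 1.333e-03 × 3600 = 4.80 mm/hr.

R ≈ 4.80 mm/hr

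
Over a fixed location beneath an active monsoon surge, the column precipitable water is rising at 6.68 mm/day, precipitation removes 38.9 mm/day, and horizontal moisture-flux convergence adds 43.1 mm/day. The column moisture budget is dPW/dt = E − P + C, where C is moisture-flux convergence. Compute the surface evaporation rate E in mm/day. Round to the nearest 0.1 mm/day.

E ≈ 2.5 mm/day

dPW/dt = +6.68 mm/day.
E = dPW/dt + P − C = (+6.68) + 38.9 − (43.1) = 2.5 mm/day.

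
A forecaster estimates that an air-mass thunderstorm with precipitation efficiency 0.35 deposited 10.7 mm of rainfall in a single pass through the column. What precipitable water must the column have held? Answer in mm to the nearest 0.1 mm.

PW ≈ 30.6 mm

PW = rainfall / ε = 10.7 / 0.35 = 30.6 mm.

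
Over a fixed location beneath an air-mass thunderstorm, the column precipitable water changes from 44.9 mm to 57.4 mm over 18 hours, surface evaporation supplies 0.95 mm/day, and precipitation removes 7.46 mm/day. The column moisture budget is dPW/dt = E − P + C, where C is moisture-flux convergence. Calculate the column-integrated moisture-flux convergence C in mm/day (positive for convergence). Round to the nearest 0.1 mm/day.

C ≈ 23.2 mm/day

dPW/dt = (57.4 − 44.9) mm / (18/24 day) = +16.667 mm/day.
C = dPW/dt − E + P = (+16.667) − 0.95 + 7.46 = 23.2 mm/day.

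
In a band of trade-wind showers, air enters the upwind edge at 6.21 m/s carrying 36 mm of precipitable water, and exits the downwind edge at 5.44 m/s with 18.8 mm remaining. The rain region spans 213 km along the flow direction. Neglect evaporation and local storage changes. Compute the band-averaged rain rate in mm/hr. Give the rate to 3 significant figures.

Column moisture flux per unit crosswind length is F = V × PW.
Inflow: F_in = 6.21 × 36 = 223.56 mm·m/s
Outflow: F_out = 5.44 × 18.8 = 102.272 mm·m/s
Steady-state rate R = (F_in − F_out)/L = (223.56 − 102.272) / 213000 m = 5.694e-04 mm/s.
R = 5.694e-04 × 3600 = 2.05 mm/hr.

R ≈ 2.05 mm/hr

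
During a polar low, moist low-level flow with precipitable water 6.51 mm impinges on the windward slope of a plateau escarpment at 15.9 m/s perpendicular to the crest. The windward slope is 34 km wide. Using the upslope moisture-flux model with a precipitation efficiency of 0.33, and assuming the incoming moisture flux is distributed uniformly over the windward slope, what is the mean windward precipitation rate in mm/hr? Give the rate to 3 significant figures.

R ≈ 3.62 mm/hr

Incoming column moisture flux per unit ridge length: F = V × PW = 15.9 × 6.51 = 103.509 mm·m/s.
Spread over the 34 km slope with efficiency ε = 0.33: R = ε·F/W = 0.33 × 103.509 / 34000 m = 1.005e-03 mm/s.
R = 1.005e-03 × 3600 = 3.62 mm/hr.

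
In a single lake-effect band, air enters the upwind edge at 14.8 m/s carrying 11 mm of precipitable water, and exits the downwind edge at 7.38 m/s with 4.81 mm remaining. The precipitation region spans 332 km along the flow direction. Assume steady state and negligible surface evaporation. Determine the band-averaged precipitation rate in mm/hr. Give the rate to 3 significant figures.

Column moisture flux per unit crosswind length is F = V × PW.
Inflow: F_in = 14.8 × 11 = 162.8 mm·m/s
Outflow: F_out = 7.38 × 4.81 = 35.4978 mm·m/s
Steady-state rate R = (F_in − F_out)/L = (162.8 − 35.4978) / 332000 m = 3.834e-04 mm/s.
R = 3.834e-04 × 3600 = 1.38 mm/hr.

R ≈ 1.38 mm/hr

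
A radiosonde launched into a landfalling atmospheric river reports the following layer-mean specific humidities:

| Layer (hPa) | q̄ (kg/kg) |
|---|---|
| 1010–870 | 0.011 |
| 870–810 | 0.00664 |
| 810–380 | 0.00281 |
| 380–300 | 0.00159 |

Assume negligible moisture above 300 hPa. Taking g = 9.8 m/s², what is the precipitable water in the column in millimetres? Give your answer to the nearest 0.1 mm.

PW ≈ 33.4 mm

Precipitable water is the column-integrated vapour mass per unit area: PW = (1/g) Σ q̄ Δp, with q in kg/kg and Δp in Pa (1 kg/m² of water = 1 mm).
Layer 1010–870 hPa: Δp = 140 hPa = 14000 Pa, q̄ = 0.011 kg/kg → 0.011 × 14000 / 9.8 = 15.71 mm
Layer 870–810 hPa: Δp = 60 hPa = 6000 Pa, q̄ = 0.00664 kg/kg → 0.00664 × 6000 / 9.8 = 4.07 mm
Layer 810–380 hPa: Δp = 430 hPa = 43000 Pa, q̄ = 0.00281 kg/kg → 0.00281 × 43000 / 9.8 = 12.33 mm
Layer 380–300 hPa: Δp = 80 hPa = 8000 Pa, q̄ = 0.00159 kg/kg → 0.00159 × 8000 / 9.8 = 1.30 mm
PW = 15.71 + 4.07 + 12.33 + 1.30 = 33.41 ≈ 33.4 mm.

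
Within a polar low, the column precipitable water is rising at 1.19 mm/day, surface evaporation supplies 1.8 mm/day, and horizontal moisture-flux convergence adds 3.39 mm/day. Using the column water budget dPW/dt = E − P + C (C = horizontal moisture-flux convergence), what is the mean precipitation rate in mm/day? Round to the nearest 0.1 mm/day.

P ≈ 4.0 mm/day

dPW/dt = +1.19 mm/day.
P = E + C − dPW/dt = 1.8 + (3.39) − (+1.19) = 4.0 mm/day.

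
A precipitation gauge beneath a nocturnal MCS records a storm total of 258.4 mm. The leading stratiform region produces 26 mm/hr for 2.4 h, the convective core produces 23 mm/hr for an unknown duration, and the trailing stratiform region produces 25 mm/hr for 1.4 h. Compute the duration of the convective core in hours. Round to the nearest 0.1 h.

duration ≈ 7.0 h

Known phases: 26 × 2.4 + 25 × 1.4 = 62.4 + 35 = 97.4 mm.
Remaining depth = 258.4 − 97.4 = 161 mm.
Duration = 161 / 23 = 7.0 h.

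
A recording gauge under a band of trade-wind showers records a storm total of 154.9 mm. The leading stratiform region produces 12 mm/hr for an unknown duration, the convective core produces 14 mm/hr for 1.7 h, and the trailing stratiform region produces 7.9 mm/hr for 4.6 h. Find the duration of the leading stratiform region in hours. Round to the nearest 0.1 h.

duration ≈ 7.9 h

Known phases: 14 × 1.7 + 7.9 × 4.6 = 23.8 + 36.34 = 60.14 mm.
Remaining depth = 154.9 − 60.14 = 94.76 mm.
Duration = 94.76 / 12 = 7.9 h.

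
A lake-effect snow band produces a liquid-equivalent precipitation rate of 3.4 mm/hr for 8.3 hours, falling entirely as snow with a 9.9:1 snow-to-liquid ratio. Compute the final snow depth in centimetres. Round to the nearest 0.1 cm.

Liquid-equivalent depth = 3.4 × 8.3 = 28.22 mm.
Snow depth = 28.22 mm × 9.9 = 279.378 mm = 27.9 cm.

snow depth ≈ 27.9 cm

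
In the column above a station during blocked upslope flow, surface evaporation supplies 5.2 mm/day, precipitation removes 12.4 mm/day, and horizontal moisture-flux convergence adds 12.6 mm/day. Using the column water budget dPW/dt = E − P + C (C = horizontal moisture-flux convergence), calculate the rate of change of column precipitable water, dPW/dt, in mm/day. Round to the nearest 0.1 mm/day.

dPW/dt ≈ 5.4 mm/day

dPW/dt = E − P + C = 5.2 − 12.4 + (12.6) = 5.4 mm/day.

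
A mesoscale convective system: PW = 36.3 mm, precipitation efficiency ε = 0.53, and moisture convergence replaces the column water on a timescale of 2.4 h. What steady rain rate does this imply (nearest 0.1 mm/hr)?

Each overturning extracts ε × PW = 0.53 × 36.3 = 19.239 mm.
Rate = ε·PW / τ = 19.239 / 2.4 h = 8.0 mm/hr.

R ≈ 8.0 mm/hr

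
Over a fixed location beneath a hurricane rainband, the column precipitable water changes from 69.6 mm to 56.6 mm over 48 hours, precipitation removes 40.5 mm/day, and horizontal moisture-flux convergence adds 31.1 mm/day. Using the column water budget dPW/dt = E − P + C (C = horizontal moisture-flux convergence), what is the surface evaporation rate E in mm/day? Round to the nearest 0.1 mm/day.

E ≈ 2.9 mm/day

dPW/dt = (56.6 − 69.6) mm / (48/24 day) = -6.500 mm/day.
E = dPW/dt + P − C = (-6.500) + 40.5 − (31.1) = 2.9 mm/day.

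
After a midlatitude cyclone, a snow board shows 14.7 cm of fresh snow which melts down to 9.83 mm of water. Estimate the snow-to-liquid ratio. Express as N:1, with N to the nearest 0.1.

ratio ≈ 15.0

Ratio = snow depth / SWE = 147 mm / 9.83 mm = 15.0, i.e. 15.0:1.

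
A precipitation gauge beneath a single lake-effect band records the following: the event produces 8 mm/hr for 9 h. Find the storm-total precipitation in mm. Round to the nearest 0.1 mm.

Total = Σ Rᵢ Δtᵢ = 8 × 9
      = 72 = 72.0 mm.

total ≈ 72.0 mm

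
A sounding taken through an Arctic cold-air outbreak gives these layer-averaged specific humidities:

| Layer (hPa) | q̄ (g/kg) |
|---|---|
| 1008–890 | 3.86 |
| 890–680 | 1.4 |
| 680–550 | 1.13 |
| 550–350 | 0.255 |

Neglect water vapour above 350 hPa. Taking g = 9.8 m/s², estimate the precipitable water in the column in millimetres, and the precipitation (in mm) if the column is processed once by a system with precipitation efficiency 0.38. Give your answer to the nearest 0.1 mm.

Precipitable water is the column-integrated vapour mass per unit area: PW = (1/g) Σ q̄ Δp, with q in kg/kg and Δp in Pa (1 kg/m² of water = 1 mm).
Layer 1008–890 hPa: Δp = 118 hPa = 11800 Pa, q̄ = 0.00386 kg/kg → 0.00386 × 11800 / 9.8 = 4.65 mm
Layer 890–680 hPa: Δp = 210 hPa = 21000 Pa, q̄ = 0.0014 kg/kg → 0.0014 × 21000 / 9.8 = 3.00 mm
Layer 680–550 hPa: Δp = 130 hPa = 13000 Pa, q̄ = 0.00113 kg/kg → 0.00113 × 13000 / 9.8 = 1.50 mm
Layer 550–350 hPa: Δp = 200 hPa = 20000 Pa, q̄ = 0.000255 kg/kg → 0.000255 × 20000 / 9.8 = 0.52 mm
PW = 4.65 + 3.00 + 1.50 + 0.52 = 9.67 ≈ 9.7 mm.
Precipitation = ε × PW = 0.38 × 9.7 = 3.7 mm.

PW ≈ 9.7 mm; precipitation ≈ 3.7 mm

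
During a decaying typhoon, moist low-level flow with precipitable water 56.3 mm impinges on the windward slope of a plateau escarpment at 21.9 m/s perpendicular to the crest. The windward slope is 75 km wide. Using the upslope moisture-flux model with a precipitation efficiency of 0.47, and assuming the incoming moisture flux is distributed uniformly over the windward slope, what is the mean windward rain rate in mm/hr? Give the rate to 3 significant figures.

Incoming column moisture flux per unit ridge length: F = V × PW = 21.9 × 56.3 = 1232.97 mm·m/s.
Spread over the 75 km slope with efficiency ε = 0.47: R = ε·F/W = 0.47 × 1232.97 / 75000 m = 7.727e-03 mm/s.
R = 7.727e-03 × 3600 = 27.8 mm/hr.

R ≈ 27.8 mm/hr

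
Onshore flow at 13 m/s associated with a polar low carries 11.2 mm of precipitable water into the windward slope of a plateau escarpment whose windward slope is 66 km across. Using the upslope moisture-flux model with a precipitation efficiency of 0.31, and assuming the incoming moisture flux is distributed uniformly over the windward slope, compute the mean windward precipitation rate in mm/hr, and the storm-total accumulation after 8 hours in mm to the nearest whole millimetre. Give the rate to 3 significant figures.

R ≈ 2.46 mm/hr; total ≈ 20 mm

Incoming column moisture flux per unit ridge length: F = V × PW = 13 × 11.2 = 145.6 mm·m/s.
Spread over the 66 km slope with efficiency ε = 0.31: R = ε·F/W = 0.31 × 145.6 / 66000 m = 6.839e-04 mm/s.
R = 6.839e-04 × 3600 = 2.46 mm/hr.
Over 8 h: total = 2.46 × 8 = 19.68 ≈ 20 mm.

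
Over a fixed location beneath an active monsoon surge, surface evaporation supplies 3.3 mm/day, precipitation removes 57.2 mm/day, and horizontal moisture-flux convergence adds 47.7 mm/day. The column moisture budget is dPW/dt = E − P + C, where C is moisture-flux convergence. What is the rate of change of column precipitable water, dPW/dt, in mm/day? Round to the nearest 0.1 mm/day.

dPW/dt = E − P + C = 3.3 − 57.2 + (47.7) = -6.2 mm/day.

dPW/dt ≈ -6.2 mm/day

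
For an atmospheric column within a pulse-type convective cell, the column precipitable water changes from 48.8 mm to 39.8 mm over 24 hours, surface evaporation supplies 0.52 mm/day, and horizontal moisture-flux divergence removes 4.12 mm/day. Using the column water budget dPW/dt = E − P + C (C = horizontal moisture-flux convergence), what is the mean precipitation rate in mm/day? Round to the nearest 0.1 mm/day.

dPW/dt = (39.8 − 48.8) mm / (24/24 day) = -9.000 mm/day.
P = E + C − dPW/dt = 0.52 + (-4.12) − (-9.000) = 5.4 mm/day.

P ≈ 5.4 mm/day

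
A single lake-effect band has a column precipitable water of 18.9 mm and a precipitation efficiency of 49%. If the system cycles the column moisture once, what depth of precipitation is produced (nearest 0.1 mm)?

precipitation ≈ 9.3 mm

Precipitation = ε × PW = 0.49 × 18.9 = 9.3 mm.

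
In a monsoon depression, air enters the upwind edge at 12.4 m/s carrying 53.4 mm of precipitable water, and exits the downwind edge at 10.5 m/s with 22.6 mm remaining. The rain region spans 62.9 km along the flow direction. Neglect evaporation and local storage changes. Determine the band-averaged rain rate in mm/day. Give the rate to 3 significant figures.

R ≈ 584 mm/day

Column moisture flux per unit crosswind length is F = V × PW.
Inflow: F_in = 12.4 × 53.4 = 662.16 mm·m/s
Outflow: F_out = 10.5 × 22.6 = 237.3 mm·m/s
Steady-state rate R = (F_in − F_out)/L = (662.16 − 237.3) / 62900 m = 6.755e-03 mm/s.
R = 6.755e-03 × 3600 × 24 = 584 mm/day.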